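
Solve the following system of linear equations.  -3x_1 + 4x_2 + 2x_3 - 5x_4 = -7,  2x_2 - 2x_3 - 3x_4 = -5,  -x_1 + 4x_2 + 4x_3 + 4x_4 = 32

infinitely many solutions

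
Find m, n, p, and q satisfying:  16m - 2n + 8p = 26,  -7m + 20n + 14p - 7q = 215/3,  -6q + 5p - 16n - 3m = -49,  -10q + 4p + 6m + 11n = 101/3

m = 1, n = 3, p = 2, q = 4/3

Row-reduce the augmented matrix:
R1 ← R1 / (16).
R2 ← R2 + 7·R1.
R3 ← R3 + 3·R1.
R4 ← R4 − 6·R1.
R2 ← R2 / (153/8).
R1 ← R1 + 1/8·R2.
R3 ← R3 + 131/8·R2.
R4 ← R4 − 47/4·R2.
R3 ← R3 / (3287/153).
R1 ← R1 − 94/153·R3.
R2 ← R2 − 140/153·R3.
R4 ← R4 + 1492/153·R3.
R4 ← R4 / (-36628/3287).
R1 ← R1 − 977/3287·R4.
R2 ← R2 − 476/3287·R4.
R3 ← R3 + 1835/3287·R4.
Reading off the reduced rows gives m = 1, n = 3, p = 2, q = 4/3.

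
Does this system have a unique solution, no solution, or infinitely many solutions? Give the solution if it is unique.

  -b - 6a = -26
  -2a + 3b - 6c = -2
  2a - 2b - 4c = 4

Row-reduce the augmented matrix:
R1 ← R1 / (-6).
R2 ← R2 + 2·R1.
R3 ← R3 − 2·R1.
R2 ← R2 / (10/3).
R1 ← R1 − 1/6·R2.
R3 ← R3 + 7/3·R2.
R3 ← R3 / (-41/5).
R1 ← R1 − 3/10·R3.
R2 ← R2 + 9/5·R3.
Reading off the reduced rows gives a = 4, b = 2, c = 0.

a = 4, b = 2, c = 0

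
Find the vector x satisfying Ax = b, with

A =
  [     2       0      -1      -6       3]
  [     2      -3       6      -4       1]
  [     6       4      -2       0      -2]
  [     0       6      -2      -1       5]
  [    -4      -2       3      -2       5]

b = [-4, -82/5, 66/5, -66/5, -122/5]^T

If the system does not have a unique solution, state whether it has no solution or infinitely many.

x_1 = 1, x_2 = -1, x_3 = -3, x_4 = 1/5, x_5 = -13/5

Row-reduce the augmented matrix:
R1 ← R1 / (2).
R2 ← R2 − 2·R1.
R3 ← R3 − 6·R1.
R5 ← R5 + 4·R1.
R2 ← R2 / (-3).
R3 ← R3 − 4·R2.
R4 ← R4 − 6·R2.
R5 ← R5 + 2·R2.
R3 ← R3 / (31/3).
R1 ← R1 + 1/2·R3.
R2 ← R2 + 7/3·R3.
R4 ← R4 − 12·R3.
R5 ← R5 + 11/3·R3.
R4 ← R4 / (-21).
R1 ← R1 + 2·R4.
R2 ← R2 − 4·R4.
R3 ← R3 − 2·R4.
R5 ← R5 + 8·R4.
R5 ← R5 / (688/651).
R1 ← R1 + 500/651·R5.
R2 ← R2 − 517/651·R5.
R3 ← R3 − 185/651·R5.
R4 ← R4 + 523/651·R5.
Reading off the reduced rows gives x_1 = 1, x_2 = -1, x_3 = -3, x_4 = 1/5, x_5 = -13/5.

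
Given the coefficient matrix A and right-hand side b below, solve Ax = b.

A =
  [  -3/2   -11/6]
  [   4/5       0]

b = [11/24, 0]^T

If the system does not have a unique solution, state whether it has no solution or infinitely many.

x_1 = 0, x_2 = -1/4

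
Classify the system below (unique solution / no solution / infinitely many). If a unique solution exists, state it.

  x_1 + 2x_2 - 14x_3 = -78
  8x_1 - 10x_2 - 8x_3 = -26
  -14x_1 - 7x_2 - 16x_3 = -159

Row-reduce the augmented matrix:
R2 ← R2 − 8·R1.
R3 ← R3 + 14·R1.
R2 ← R2 / (-26).
R1 ← R1 − 2·R2.
R3 ← R3 − 21·R2.
R3 ← R3 / (-128).
R1 ← R1 + 6·R3.
R2 ← R2 + 4·R3.
Reading off the reduced rows gives x_1 = 4, x_2 = 1, x_3 = 6.

x_1 = 4, x_2 = 1, x_3 = 6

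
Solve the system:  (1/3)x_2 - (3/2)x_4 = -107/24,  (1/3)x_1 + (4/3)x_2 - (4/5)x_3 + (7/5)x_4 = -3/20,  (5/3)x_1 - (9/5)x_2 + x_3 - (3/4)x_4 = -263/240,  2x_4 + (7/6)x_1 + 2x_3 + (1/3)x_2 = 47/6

x_1 = -2, x_2 = -1, x_3 = 5/2, x_4 = 11/4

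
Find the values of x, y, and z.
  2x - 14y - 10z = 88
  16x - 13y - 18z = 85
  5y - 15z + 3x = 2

x = -1, y = -5, z = -2

Row-reduce the augmented matrix:
R1 ← R1 / (2).
R2 ← R2 − 16·R1.
R3 ← R3 − 3·R1.
R2 ← R2 / (99).
R1 ← R1 + 7·R2.
R3 ← R3 − 26·R2.
R3 ← R3 / (-1612/99).
R1 ← R1 + 61/99·R3.
R2 ← R2 − 62/99·R3.
Reading off the reduced rows gives x = -1, y = -5, z = -2.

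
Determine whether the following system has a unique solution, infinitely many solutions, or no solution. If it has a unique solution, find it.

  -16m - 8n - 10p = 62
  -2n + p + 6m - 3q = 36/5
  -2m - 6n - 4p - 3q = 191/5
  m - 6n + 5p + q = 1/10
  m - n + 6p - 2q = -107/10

m = -1/2, n = -3, p = -3, q = -12/5

Row-reduce the augmented matrix:
R1 ← R1 / (-16).
R2 ← R2 − 6·R1.
R3 ← R3 + 2·R1.
R4 ← R4 − 1·R1.
R5 ← R5 − 1·R1.
R2 ← R2 / (-5).
R1 ← R1 − 1/2·R2.
R3 ← R3 + 5·R2.
R4 ← R4 + 13/2·R2.
R5 ← R5 + 3/2·R2.
Swap R3 and R4.
R3 ← R3 / (159/20).
R1 ← R1 − 7/20·R3.
R2 ← R2 − 11/20·R3.
R5 ← R5 − 31/5·R3.
Swap R4 and R5.
R4 ← R4 / (-1565/318).
R1 ← R1 + 82/159·R4.
R2 ← R2 − 83/318·R4.
R3 ← R3 − 98/159·R4.
R5 reduces to 0 = 0, so the extra equation is consistent.
Reading off the reduced rows gives m = -1/2, n = -3, p = -3, q = -12/5.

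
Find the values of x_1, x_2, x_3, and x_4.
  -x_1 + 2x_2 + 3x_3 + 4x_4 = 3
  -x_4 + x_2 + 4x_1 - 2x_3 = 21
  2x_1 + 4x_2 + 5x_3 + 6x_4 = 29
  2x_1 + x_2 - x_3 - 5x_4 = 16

x_1 = 6, x_2 = 2, x_3 = 3, x_4 = -1

Row-reduce the augmented matrix:
R1 ← R1 / (-1).
R2 ← R2 − 4·R1.
R3 ← R3 − 2·R1.
R4 ← R4 − 2·R1.
R2 ← R2 / (9).
R1 ← R1 + 2·R2.
R3 ← R3 − 8·R2.
R4 ← R4 − 5·R2.
R3 ← R3 / (19/9).
R1 ← R1 + 7/9·R3.
R2 ← R2 − 10/9·R3.
R4 ← R4 + 5/9·R3.
R4 ← R4 / (-98/19).
R1 ← R1 + 8/19·R4.
R2 ← R2 − 25/19·R4.
R3 ← R3 − 6/19·R4.
Reading off the reduced rows gives x_1 = 6, x_2 = 2, x_3 = 3, x_4 = -1.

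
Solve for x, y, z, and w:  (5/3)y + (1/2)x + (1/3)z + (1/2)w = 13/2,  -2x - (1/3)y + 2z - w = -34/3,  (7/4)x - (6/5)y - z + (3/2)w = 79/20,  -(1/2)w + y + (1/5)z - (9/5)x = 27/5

Row-reduce the augmented matrix:
R1 ← R1 / (1/2).
R2 ← R2 + 2·R1.
R3 ← R3 − 7/4·R1.
R4 ← R4 + 9/5·R1.
R2 ← R2 / (19/3).
R1 ← R1 − 10/3·R2.
R3 ← R3 + 211/30·R2.
R4 ← R4 − 7·R2.
R3 ← R3 / (175/114).
R1 ← R1 + 62/57·R3.
R2 ← R2 − 10/19·R3.
R4 ← R4 + 217/95·R3.
R4 ← R4 / (922/625).
R1 ← R1 − 948/875·R4.
R2 ← R2 + 24/175·R4.
R3 ← R3 − 981/1750·R4.
Reading off the reduced rows gives x = -3, y = 4, z = -5, w = 6.

x = -3, y = 4, z = -5, w = 6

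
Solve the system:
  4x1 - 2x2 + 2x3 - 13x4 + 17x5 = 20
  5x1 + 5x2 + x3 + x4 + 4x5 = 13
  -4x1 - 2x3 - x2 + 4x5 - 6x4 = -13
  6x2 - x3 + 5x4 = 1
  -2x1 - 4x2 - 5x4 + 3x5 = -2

infinitely many solutions

Row-reduce:
R1 ← R1 / (4).
R2 ← R2 − 5·R1.
R3 ← R3 + 4·R1.
R5 ← R5 + 2·R1.
R2 ← R2 / (15/2).
R1 ← R1 + 1/2·R2.
R3 ← R3 + 3·R2.
R4 ← R4 − 6·R2.
R5 ← R5 + 5·R2.
R3 ← R3 / (-3/5).
R1 ← R1 − 2/5·R3.
R2 ← R2 + 1/5·R3.
R4 ← R4 − 1/5·R3.
R4 ← R4 / (-77/6).
R1 ← R1 + 61/6·R4.
R2 ← R2 − 19/3·R4.
R3 ← R3 − 121/6·R4.
Rank is 4 with 5 unknowns, leaving x5 free.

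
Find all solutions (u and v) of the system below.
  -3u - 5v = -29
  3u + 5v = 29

infinitely many solutions

Row-reduce:
R1 ← R1 / (-3).
R2 ← R2 − 3·R1.
Rank is 1 with 2 unknowns, leaving v free.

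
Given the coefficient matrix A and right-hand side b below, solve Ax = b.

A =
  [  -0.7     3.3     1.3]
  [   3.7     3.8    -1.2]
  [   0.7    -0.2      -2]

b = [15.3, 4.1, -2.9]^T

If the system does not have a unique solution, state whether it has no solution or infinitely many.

x_1 = -3, x_2 = 4, x_3 = 0

Row-reduce the augmented matrix:
R1 ← R1 / (-7/10).
R2 ← R2 − 37/10·R1.
R3 ← R3 − 7/10·R1.
R2 ← R2 / (1487/70).
R1 ← R1 + 33/7·R2.
R3 ← R3 − 31/10·R2.
R3 ← R3 / (-11358/7435).
R1 ← R1 + 890/1487·R3.
R2 ← R2 − 397/1487·R3.
Reading off the reduced rows gives x_1 = -3, x_2 = 4, x_3 = 0.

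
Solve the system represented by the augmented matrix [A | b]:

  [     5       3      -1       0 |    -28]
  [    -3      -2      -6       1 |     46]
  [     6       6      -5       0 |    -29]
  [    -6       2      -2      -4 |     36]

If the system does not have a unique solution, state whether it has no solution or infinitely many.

Row-reduce the augmented matrix:
R1 ← R1 / (5).
R2 ← R2 + 3·R1.
R3 ← R3 − 6·R1.
R4 ← R4 + 6·R1.
R2 ← R2 / (-1/5).
R1 ← R1 − 3/5·R2.
R3 ← R3 − 12/5·R2.
R4 ← R4 − 28/5·R2.
R3 ← R3 / (-83).
R1 ← R1 + 20·R3.
R2 ← R2 − 33·R3.
R4 ← R4 + 188·R3.
R4 ← R4 / (-264/83).
R1 ← R1 − 9/83·R4.
R2 ← R2 + 19/83·R4.
R3 ← R3 + 12/83·R4.
Reading off the reduced rows gives x_1 = -3, x_2 = -6, x_3 = -5, x_4 = -5.

x_1 = -3, x_2 = -6, x_3 = -5, x_4 = -5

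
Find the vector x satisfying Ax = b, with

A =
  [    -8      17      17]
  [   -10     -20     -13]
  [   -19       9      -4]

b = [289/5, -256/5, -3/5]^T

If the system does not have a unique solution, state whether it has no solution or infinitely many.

x_1 = 0, x_2 = 1, x_3 = 12/5

Row-reduce the augmented matrix:
R1 ← R1 / (-8).
R2 ← R2 + 10·R1.
R3 ← R3 + 19·R1.
R2 ← R2 / (-165/4).
R1 ← R1 + 17/8·R2.
R3 ← R3 + 251/8·R2.
R3 ← R3 / (-6047/330).
R1 ← R1 + 119/330·R3.
R2 ← R2 − 137/165·R3.
Reading off the reduced rows gives x_1 = 0, x_2 = 1, x_3 = 12/5.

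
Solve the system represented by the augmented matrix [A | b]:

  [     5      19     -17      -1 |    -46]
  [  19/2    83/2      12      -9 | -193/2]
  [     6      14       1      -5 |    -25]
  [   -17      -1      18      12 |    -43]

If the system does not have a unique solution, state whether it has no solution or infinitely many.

Row-reduce:
R1 ← R1 / (5).
R2 ← R2 − 19/2·R1.
R3 ← R3 − 6·R1.
R4 ← R4 + 17·R1.
R2 ← R2 / (27/5).
R1 ← R1 − 19/5·R2.
R3 ← R3 + 44/5·R2.
R4 ← R4 − 318/5·R2.
R3 ← R3 / (2527/27).
R1 ← R1 + 1867/54·R3.
R2 ← R2 − 443/54·R3.
R4 ← R4 + 5054/9·R3.
Rank is 3 with 4 unknowns, leaving x_4 free.

infinitely many solutions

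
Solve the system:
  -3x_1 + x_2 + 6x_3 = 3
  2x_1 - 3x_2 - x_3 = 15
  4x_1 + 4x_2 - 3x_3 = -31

x_1 = -1, x_2 = -6, x_3 = 1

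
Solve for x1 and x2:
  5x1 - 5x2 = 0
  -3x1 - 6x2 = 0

Row-reduce the augmented matrix:
R1 ← R1 / (5).
R2 ← R2 + 3·R1.
R2 ← R2 / (-9).
R1 ← R1 + 1·R2.
Reading off the reduced rows gives x1 = 0, x2 = 0.

x1 = 0, x2 = 0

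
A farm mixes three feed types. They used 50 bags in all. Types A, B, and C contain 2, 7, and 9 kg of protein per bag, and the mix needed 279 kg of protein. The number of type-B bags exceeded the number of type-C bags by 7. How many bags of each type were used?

type-A bags: 19, type-B bags: 19, type-C bags: 12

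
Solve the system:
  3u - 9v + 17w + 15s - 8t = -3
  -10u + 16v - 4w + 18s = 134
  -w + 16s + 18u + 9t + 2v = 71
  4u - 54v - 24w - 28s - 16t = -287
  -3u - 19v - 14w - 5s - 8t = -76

Row-reduce:
R1 ← R1 / (3).
R2 ← R2 + 10·R1.
R3 ← R3 − 18·R1.
R4 ← R4 − 4·R1.
R5 ← R5 + 3·R1.
R2 ← R2 / (-14).
R1 ← R1 + 3·R2.
R3 ← R3 − 56·R2.
R4 ← R4 + 42·R2.
R5 ← R5 + 28·R2.
R3 ← R3 / (323/3).
R1 ← R1 + 118/21·R3.
R2 ← R2 + 79/21·R3.
R4 ← R4 + 614/3·R3.
R5 ← R5 + 307/3·R3.
R4 ← R4 / (40176/323).
R1 ← R1 − 1723/2261·R4.
R2 ← R2 − 4660/2261·R4.
R3 ← R3 − 594/323·R4.
R5 ← R5 − 20088/323·R4.
Row 5 reduces to 0 = 1/2, a contradiction. The system is inconsistent.

no solution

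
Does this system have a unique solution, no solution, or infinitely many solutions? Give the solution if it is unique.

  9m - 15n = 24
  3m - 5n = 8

infinitely many solutions

Row-reduce:
R1 ← R1 / (9).
R2 ← R2 − 3·R1.
Rank is 1 with 2 unknowns, leaving n free.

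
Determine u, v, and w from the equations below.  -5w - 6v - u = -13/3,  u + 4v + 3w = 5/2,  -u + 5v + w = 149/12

Row-reduce the augmented matrix:
R1 ← R1 / (-1).
R2 ← R2 − 1·R1.
R3 ← R3 + 1·R1.
R2 ← R2 / (-2).
R1 ← R1 − 6·R2.
R3 ← R3 − 11·R2.
R3 ← R3 / (-5).
R1 ← R1 + 1·R3.
R2 ← R2 − 1·R3.
Reading off the reduced rows gives u = -5/2, v = 9/4, w = -4/3.

u = -5/2, v = 9/4, w = -4/3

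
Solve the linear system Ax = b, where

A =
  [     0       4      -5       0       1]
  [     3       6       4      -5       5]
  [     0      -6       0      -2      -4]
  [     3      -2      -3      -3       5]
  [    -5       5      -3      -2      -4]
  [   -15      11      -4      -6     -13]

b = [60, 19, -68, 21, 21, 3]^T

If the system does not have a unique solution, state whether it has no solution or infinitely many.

x_1 = -1, x_2 = 6, x_3 = -6, x_4 = 4, x_5 = 6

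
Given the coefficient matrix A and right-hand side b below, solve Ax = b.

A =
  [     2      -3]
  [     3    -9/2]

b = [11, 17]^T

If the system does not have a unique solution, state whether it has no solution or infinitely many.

no solution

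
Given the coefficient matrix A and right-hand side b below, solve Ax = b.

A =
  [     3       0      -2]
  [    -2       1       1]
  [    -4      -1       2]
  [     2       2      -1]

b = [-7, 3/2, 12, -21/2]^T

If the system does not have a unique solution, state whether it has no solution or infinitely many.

x_1 = -2, x_2 = -3, x_3 = 1/2

Row-reduce the augmented matrix:
R1 ← R1 / (3).
R2 ← R2 + 2·R1.
R3 ← R3 + 4·R1.
R4 ← R4 − 2·R1.
R3 ← R3 + 1·R2.
R4 ← R4 − 2·R2.
R3 ← R3 / (-1).
R1 ← R1 + 2/3·R3.
R2 ← R2 + 1/3·R3.
R4 ← R4 − 1·R3.
R4 reduces to 0 = 0, so the extra equation is consistent.
Reading off the reduced rows gives x_1 = -2, x_2 = -3, x_3 = 1/2.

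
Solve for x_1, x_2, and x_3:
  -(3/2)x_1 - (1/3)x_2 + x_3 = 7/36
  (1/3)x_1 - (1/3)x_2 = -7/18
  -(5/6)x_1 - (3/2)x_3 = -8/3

x_1 = 1/2, x_2 = 5/3, x_3 = 3/2

Row-reduce the augmented matrix:
R1 ← R1 / (-3/2).
R2 ← R2 − 1/3·R1.
R3 ← R3 + 5/6·R1.
R2 ← R2 / (-11/27).
R1 ← R1 − 2/9·R2.
R3 ← R3 − 5/27·R2.
R3 ← R3 / (-43/22).
R1 ← R1 + 6/11·R3.
R2 ← R2 + 6/11·R3.
Reading off the reduced rows gives x_1 = 1/2, x_2 = 5/3, x_3 = 3/2.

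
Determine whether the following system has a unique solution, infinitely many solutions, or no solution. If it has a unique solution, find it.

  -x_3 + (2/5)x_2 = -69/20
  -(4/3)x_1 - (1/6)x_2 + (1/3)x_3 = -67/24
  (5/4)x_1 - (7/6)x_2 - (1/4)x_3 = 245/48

Row-reduce the augmented matrix:
Swap R1 and R2.
R1 ← R1 / (-4/3).
R3 ← R3 − 5/4·R1.
R2 ← R2 / (2/5).
R1 ← R1 − 1/8·R2.
R3 ← R3 + 127/96·R2.
R3 ← R3 / (-623/192).
R1 ← R1 − 1/16·R3.
R2 ← R2 + 5/2·R3.
Reading off the reduced rows gives x_1 = 3, x_2 = -7/4, x_3 = 11/4.

x_1 = 3, x_2 = -7/4, x_3 = 11/4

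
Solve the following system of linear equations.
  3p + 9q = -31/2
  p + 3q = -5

no solution

Row-reduce:
R1 ← R1 / (3).
R2 ← R2 − 1·R1.
Row 2 reduces to 0 = 1/6, a contradiction. The system is inconsistent.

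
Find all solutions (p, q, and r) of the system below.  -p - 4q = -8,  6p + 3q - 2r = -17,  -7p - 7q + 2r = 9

Row-reduce:
R1 ← R1 / (-1).
R2 ← R2 − 6·R1.
R3 ← R3 + 7·R1.
R2 ← R2 / (-21).
R1 ← R1 − 4·R2.
R3 ← R3 − 21·R2.
Rank is 2 with 3 unknowns, leaving r free.

infinitely many solutions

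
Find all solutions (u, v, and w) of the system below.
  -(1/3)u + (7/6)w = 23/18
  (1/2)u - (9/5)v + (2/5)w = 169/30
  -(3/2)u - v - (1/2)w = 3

u = -1/3, v = -3, w = 1

Row-reduce the augmented matrix:
R1 ← R1 / (-1/3).
R2 ← R2 − 1/2·R1.
R3 ← R3 + 3/2·R1.
R2 ← R2 / (-9/5).
R3 ← R3 + 1·R2.
R3 ← R3 / (-125/18).
R1 ← R1 + 7/2·R3.
R2 ← R2 + 43/36·R3.
Reading off the reduced rows gives u = -1/3, v = -3, w = 1.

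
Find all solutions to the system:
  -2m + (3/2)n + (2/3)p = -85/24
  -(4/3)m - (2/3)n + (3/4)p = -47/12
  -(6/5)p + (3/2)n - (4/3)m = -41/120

m = 2, n = 3/4, p = -1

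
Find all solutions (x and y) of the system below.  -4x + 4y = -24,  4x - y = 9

Row-reduce the augmented matrix:
R1 ← R1 / (-4).
R2 ← R2 − 4·R1.
R2 ← R2 / (3).
R1 ← R1 + 1·R2.
Reading off the reduced rows gives x = 1, y = -5.

x = 1, y = -5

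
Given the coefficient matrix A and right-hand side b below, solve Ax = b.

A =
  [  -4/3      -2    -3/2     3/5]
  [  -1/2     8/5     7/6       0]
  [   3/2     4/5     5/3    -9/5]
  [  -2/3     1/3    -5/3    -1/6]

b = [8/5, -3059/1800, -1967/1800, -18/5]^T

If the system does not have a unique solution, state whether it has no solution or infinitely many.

Row-reduce the augmented matrix:
R1 ← R1 / (-4/3).
R2 ← R2 + 1/2·R1.
R3 ← R3 − 3/2·R1.
R4 ← R4 + 2/3·R1.
R2 ← R2 / (47/20).
R1 ← R1 − 3/2·R2.
R3 ← R3 + 29/20·R2.
R4 ← R4 − 4/3·R2.
R3 ← R3 / (295/282).
R1 ← R1 − 1/47·R3.
R2 ← R2 − 415/564·R3.
R4 ← R4 + 3211/1692·R3.
R4 ← R4 / (-23291/8850).
R1 ← R1 + 414/1475·R4.
R2 ← R2 − 234/295·R4.
R3 ← R3 + 1782/1475·R4.
Reading off the reduced rows gives x_1 = 3/4, x_2 = -9/5, x_3 = 4/3, x_4 = 5/3.

x_1 = 3/4, x_2 = -9/5, x_3 = 4/3, x_4 = 5/3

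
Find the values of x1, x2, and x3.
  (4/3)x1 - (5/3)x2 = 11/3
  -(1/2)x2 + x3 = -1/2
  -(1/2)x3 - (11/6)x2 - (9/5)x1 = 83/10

x1 = -1, x2 = -3, x3 = -2

Row-reduce the augmented matrix:
R1 ← R1 / (4/3).
R3 ← R3 + 9/5·R1.
R2 ← R2 / (-1/2).
R1 ← R1 + 5/4·R2.
R3 ← R3 + 49/12·R2.
R3 ← R3 / (-26/3).
R1 ← R1 + 5/2·R3.
R2 ← R2 + 2·R3.
Reading off the reduced rows gives x1 = -1, x2 = -3, x3 = -2.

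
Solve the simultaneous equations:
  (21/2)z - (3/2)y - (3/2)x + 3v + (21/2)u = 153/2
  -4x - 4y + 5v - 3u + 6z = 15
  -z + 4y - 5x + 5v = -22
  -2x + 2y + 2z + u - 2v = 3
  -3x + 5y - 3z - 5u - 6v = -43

Row-reduce:
R1 ← R1 / (-3/2).
R2 ← R2 + 4·R1.
R3 ← R3 + 5·R1.
R4 ← R4 + 2·R1.
R5 ← R5 + 3·R1.
Swap R2 and R3.
R2 ← R2 / (9).
R1 ← R1 − 1·R2.
R4 ← R4 − 4·R2.
R5 ← R5 − 8·R2.
R3 ← R3 / (-22).
R1 ← R1 + 3·R3.
R2 ← R2 + 4·R3.
R4 ← R4 − 4·R3.
R5 ← R5 − 8·R3.
R4 ← R4 / (-305/99).
R1 ← R1 − 221/198·R4.
R2 ← R2 − 173/99·R4.
R3 ← R3 − 31/22·R4.
R5 ← R5 + 610/99·R4.
Row 5 reduces to 0 = 2, a contradiction. The system is inconsistent.

no solution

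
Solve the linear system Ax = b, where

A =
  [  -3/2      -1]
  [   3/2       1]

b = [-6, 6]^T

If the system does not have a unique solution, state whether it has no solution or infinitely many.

Row-reduce:
R1 ← R1 / (-3/2).
R2 ← R2 − 3/2·R1.
Rank is 1 with 2 unknowns, leaving x_2 free.

infinitely many solutions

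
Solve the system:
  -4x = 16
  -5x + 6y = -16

Row-reduce the augmented matrix:
R1 ← R1 / (-4).
R2 ← R2 + 5·R1.
R2 ← R2 / (6).
Reading off the reduced rows gives x = -4, y = -6.

x = -4, y = -6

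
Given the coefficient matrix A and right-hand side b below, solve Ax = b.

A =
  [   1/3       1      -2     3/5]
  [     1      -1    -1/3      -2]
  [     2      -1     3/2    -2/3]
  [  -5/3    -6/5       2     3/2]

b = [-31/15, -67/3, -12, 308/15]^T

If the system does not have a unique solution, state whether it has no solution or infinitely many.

x_1 = -5, x_2 = 4, x_3 = 4, x_4 = 6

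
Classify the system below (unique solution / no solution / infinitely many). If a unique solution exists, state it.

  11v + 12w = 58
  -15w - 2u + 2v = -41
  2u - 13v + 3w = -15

Row-reduce:
Swap R1 and R2.
R1 ← R1 / (-2).
R3 ← R3 − 2·R1.
R2 ← R2 / (11).
R1 ← R1 + 1·R2.
R3 ← R3 + 11·R2.
Row 3 reduces to 0 = 2, a contradiction. The system is inconsistent.

no solution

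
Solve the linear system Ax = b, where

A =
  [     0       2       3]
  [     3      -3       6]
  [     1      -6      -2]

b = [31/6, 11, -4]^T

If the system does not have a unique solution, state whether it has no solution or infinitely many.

Row-reduce the augmented matrix:
Swap R1 and R2.
R1 ← R1 / (3).
R3 ← R3 − 1·R1.
R2 ← R2 / (2).
R1 ← R1 + 1·R2.
R3 ← R3 + 5·R2.
R3 ← R3 / (7/2).
R1 ← R1 − 7/2·R3.
R2 ← R2 − 3/2·R3.
Reading off the reduced rows gives x_1 = 1, x_2 = 1/3, x_3 = 3/2.

x_1 = 1, x_2 = 1/3, x_3 = 3/2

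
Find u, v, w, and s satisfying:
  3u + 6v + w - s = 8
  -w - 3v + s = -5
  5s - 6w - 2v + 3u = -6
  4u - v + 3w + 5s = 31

Row-reduce the augmented matrix:
R1 ← R1 / (3).
R3 ← R3 − 3·R1.
R4 ← R4 − 4·R1.
R2 ← R2 / (-3).
R1 ← R1 − 2·R2.
R3 ← R3 + 8·R2.
R4 ← R4 + 9·R2.
R3 ← R3 / (-13/3).
R1 ← R1 + 1/3·R3.
R2 ← R2 − 1/3·R3.
R4 ← R4 − 14/3·R3.
R4 ← R4 / (90/13).
R1 ← R1 − 1/13·R4.
R2 ← R2 + 1/13·R4.
R3 ← R3 + 10/13·R4.
Reading off the reduced rows gives u = -1, v = 2, w = 4, s = 5.

u = -1, v = 2, w = 4, s = 5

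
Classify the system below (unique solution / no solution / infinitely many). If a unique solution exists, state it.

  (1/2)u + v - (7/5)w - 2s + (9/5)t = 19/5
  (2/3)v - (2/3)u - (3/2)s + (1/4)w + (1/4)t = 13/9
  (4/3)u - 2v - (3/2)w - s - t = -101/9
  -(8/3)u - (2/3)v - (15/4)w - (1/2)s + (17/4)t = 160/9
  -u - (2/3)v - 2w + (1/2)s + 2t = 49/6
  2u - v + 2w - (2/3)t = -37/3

Row-reduce the augmented matrix:
R1 ← R1 / (1/2).
R2 ← R2 + 2/3·R1.
R3 ← R3 − 4/3·R1.
R4 ← R4 + 8/3·R1.
R5 ← R5 + 1·R1.
R6 ← R6 − 2·R1.
R2 ← R2 / (2).
R1 ← R1 − 2·R2.
R3 ← R3 + 14/3·R2.
R4 ← R4 − 14/3·R2.
R5 ← R5 − 4/3·R2.
R6 ← R6 + 5·R2.
R3 ← R3 / (-277/180).
R1 ← R1 + 71/60·R3.
R2 ← R2 + 97/120·R3.
R4 ← R4 + 67/9·R3.
R5 ← R5 + 67/18·R3.
R6 ← R6 − 427/120·R3.
R4 ← R4 / (6821/277).
R1 ← R1 − 1194/277·R4.
R2 ← R2 − 207/277·R4.
R3 ← R3 − 970/277·R4.
R5 ← R5 − 6821/554·R4.
R6 ← R6 + 4121/277·R4.
Swap R5 and R6.
R5 ← R5 / (258347/81852).
R1 ← R1 + 4941/13642·R5.
R2 ← R2 − 25845/27284·R5.
R3 ← R3 + 7337/6821·R5.
R4 ← R4 − 1610/6821·R5.
R6 reduces to 0 = 0, so the extra equation is consistent.
Reading off the reduced rows gives u = -8/3, v = 3, w = -4/3, s = 5/3, t = 2.

u = -8/3, v = 3, w = -4/3, s = 5/3, t = 2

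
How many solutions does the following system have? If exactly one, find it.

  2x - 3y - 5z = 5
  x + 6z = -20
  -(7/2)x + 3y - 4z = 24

no solution

Row-reduce:
R1 ← R1 / (2).
R2 ← R2 − 1·R1.
R3 ← R3 + 7/2·R1.
R2 ← R2 / (3/2).
R1 ← R1 + 3/2·R2.
R3 ← R3 + 9/4·R2.
Row 3 reduces to 0 = -1, a contradiction. The system is inconsistent.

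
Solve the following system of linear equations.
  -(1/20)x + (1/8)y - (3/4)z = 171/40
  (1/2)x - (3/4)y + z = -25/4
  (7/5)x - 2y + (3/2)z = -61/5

Row-reduce:
R1 ← R1 / (-1/20).
R2 ← R2 − 1/2·R1.
R3 ← R3 − 7/5·R1.
R2 ← R2 / (1/2).
R1 ← R1 + 5/2·R2.
R3 ← R3 − 3/2·R2.
Row 3 reduces to 0 = -2, a contradiction. The system is inconsistent.

no solution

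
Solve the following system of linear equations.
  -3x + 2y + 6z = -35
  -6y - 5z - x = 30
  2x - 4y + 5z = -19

Row-reduce the augmented matrix:
R1 ← R1 / (-3).
R2 ← R2 + 1·R1.
R3 ← R3 − 2·R1.
R2 ← R2 / (-20/3).
R1 ← R1 + 2/3·R2.
R3 ← R3 + 8/3·R2.
R3 ← R3 / (59/5).
R1 ← R1 + 13/10·R3.
R2 ← R2 − 21/20·R3.
Reading off the reduced rows gives x = 1, y = -1, z = -5.

x = 1, y = -1, z = -5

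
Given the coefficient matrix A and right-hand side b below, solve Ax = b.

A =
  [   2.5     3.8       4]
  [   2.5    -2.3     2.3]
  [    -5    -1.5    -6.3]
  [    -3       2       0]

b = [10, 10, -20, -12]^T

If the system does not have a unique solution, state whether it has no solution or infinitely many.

Row-reduce the augmented matrix:
R1 ← R1 / (5/2).
R2 ← R2 − 5/2·R1.
R3 ← R3 + 5·R1.
R4 ← R4 + 3·R1.
R2 ← R2 / (-61/10).
R1 ← R1 − 38/25·R2.
R3 ← R3 − 61/10·R2.
R4 ← R4 − 164/25·R2.
Swap R3 and R4.
R3 ← R3 / (4532/1525).
R1 ← R1 − 1794/1525·R3.
R2 ← R2 − 17/61·R3.
R4 reduces to 0 = 0, so the extra equation is consistent.
Reading off the reduced rows gives x_1 = 4, x_2 = 0, x_3 = 0.

x_1 = 4, x_2 = 0, x_3 = 0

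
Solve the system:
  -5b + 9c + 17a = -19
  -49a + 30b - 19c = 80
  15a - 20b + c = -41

no solution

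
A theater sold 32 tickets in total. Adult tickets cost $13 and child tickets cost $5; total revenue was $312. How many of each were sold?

adult tickets: 19, child tickets: 13

Let a = adult tickets, c = child tickets.
  c + a = 32
  13a + 5c = 312
From equation 1: a = 32 − c.
Substitute into equation 2 and solve: c = 13.
Then a = 19.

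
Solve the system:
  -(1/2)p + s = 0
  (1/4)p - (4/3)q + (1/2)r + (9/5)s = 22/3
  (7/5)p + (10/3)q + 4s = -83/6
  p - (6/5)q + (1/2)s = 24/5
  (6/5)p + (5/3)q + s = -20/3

Row-reduce:
R1 ← R1 / (-1/2).
R2 ← R2 − 1/4·R1.
R3 ← R3 − 7/5·R1.
R4 ← R4 − 1·R1.
R5 ← R5 − 6/5·R1.
R2 ← R2 / (-4/3).
R3 ← R3 − 10/3·R2.
R4 ← R4 + 6/5·R2.
R5 ← R5 − 5/3·R2.
R3 ← R3 / (5/4).
R2 ← R2 + 3/8·R3.
R4 ← R4 + 9/20·R3.
R5 ← R5 − 5/8·R3.
R4 ← R4 / (1237/250).
R1 ← R1 + 2·R4.
R2 ← R2 − 51/25·R4.
R3 ← R3 − 251/25·R4.
Row 5 reduces to 0 = 1/4, a contradiction. The system is inconsistent.

no solution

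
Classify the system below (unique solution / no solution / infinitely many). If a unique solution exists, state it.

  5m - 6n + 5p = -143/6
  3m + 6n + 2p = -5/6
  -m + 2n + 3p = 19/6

m = -5/2, n = 4/3, p = -2/3

Row-reduce the augmented matrix:
R1 ← R1 / (5).
R2 ← R2 − 3·R1.
R3 ← R3 + 1·R1.
R2 ← R2 / (48/5).
R1 ← R1 + 6/5·R2.
R3 ← R3 − 4/5·R2.
R3 ← R3 / (49/12).
R1 ← R1 − 7/8·R3.
R2 ← R2 + 5/48·R3.
Reading off the reduced rows gives m = -5/2, n = 4/3, p = -2/3.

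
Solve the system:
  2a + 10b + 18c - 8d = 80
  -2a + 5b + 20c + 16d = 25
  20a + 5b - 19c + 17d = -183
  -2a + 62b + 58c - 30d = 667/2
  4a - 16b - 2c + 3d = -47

Row-reduce:
R1 ← R1 / (2).
R2 ← R2 + 2·R1.
R3 ← R3 − 20·R1.
R4 ← R4 + 2·R1.
R5 ← R5 − 4·R1.
R2 ← R2 / (15).
R1 ← R1 − 5·R2.
R3 ← R3 + 95·R2.
R4 ← R4 − 72·R2.
R5 ← R5 + 36·R2.
R3 ← R3 / (125/3).
R1 ← R1 + 11/3·R3.
R2 ← R2 − 38/15·R3.
R4 ← R4 + 532/5·R3.
R5 ← R5 − 266/5·R3.
R4 ← R4 / (187926/625).
R1 ← R1 − 791/125·R4.
R2 ← R2 + 5278/625·R4.
R3 ← R3 − 443/125·R4.
R5 ← R5 + 93963/625·R4.
Row 5 reduces to 0 = -1/4, a contradiction. The system is inconsistent.

no solution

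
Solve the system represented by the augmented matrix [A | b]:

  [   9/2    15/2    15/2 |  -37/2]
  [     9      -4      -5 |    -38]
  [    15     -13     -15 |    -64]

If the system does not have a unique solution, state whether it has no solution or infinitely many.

Row-reduce:
R1 ← R1 / (9/2).
R2 ← R2 − 9·R1.
R3 ← R3 − 15·R1.
R2 ← R2 / (-19).
R1 ← R1 − 5/3·R2.
R3 ← R3 + 38·R2.
Row 3 reduces to 0 = -1/3, a contradiction. The system is inconsistent.

no solution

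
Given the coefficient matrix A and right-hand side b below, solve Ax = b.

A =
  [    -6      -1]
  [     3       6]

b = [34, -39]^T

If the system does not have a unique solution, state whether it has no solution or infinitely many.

x_1 = -5, x_2 = -4

From equation 1: x_2 = -34 − 6·x_1.
Substitute into equation 2 and solve: x_1 = -5.
Then x_2 = -4.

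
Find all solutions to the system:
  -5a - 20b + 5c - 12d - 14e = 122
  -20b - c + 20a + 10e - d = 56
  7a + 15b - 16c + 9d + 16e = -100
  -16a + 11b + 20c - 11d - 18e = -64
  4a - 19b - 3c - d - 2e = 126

a = 0, b = -6, c = -2, d = 6, e = -6

Row-reduce the augmented matrix:
R1 ← R1 / (-5).
R2 ← R2 − 20·R1.
R3 ← R3 − 7·R1.
R4 ← R4 + 16·R1.
R5 ← R5 − 4·R1.
R2 ← R2 / (-100).
R1 ← R1 − 4·R2.
R3 ← R3 + 13·R2.
R4 ← R4 − 75·R2.
R5 ← R5 + 35·R2.
R3 ← R3 / (-1147/100).
R1 ← R1 + 6/25·R3.
R2 ← R2 + 19/100·R3.
R4 ← R4 − 73/4·R3.
R5 ← R5 + 113/20·R3.
R4 ← R4 / (-66671/5735).
R1 ← R1 − 539/1147·R4.
R2 ← R2 − 2946/5735·R4.
R3 ← R3 − 143/1147·R4.
R5 ← R5 − 41604/5735·R4.
R5 ← R5 / (-47620/66671).
R1 ← R1 − 4558/6061·R5.
R2 ← R2 − 16512/66671·R5.
R3 ← R3 + 1512/6061·R5.
R4 ← R4 − 22442/66671·R5.
Reading off the reduced rows gives a = 0, b = -6, c = -2, d = 6, e = -6.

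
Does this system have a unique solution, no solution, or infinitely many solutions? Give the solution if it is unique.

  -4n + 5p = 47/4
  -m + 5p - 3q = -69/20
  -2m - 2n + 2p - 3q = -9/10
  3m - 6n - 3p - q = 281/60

Row-reduce the augmented matrix:
Swap R1 and R2.
R1 ← R1 / (-1).
R3 ← R3 + 2·R1.
R4 ← R4 − 3·R1.
R2 ← R2 / (-4).
R3 ← R3 + 2·R2.
R4 ← R4 + 6·R2.
R3 ← R3 / (-21/2).
R1 ← R1 + 5·R3.
R2 ← R2 + 5/4·R3.
R4 ← R4 − 9/2·R3.
R4 ← R4 / (-61/7).
R1 ← R1 − 11/7·R4.
R2 ← R2 + 5/14·R4.
R3 ← R3 + 2/7·R4.
Reading off the reduced rows gives m = -4/5, n = -2, p = 3/4, q = 8/3.

m = -4/5, n = -2, p = 3/4, q = 8/3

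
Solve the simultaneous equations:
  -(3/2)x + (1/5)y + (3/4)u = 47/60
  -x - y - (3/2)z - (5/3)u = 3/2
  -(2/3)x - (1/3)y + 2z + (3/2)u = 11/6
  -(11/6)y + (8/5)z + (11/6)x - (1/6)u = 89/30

x = -1/3, y = -7/3, z = -1/3, u = 1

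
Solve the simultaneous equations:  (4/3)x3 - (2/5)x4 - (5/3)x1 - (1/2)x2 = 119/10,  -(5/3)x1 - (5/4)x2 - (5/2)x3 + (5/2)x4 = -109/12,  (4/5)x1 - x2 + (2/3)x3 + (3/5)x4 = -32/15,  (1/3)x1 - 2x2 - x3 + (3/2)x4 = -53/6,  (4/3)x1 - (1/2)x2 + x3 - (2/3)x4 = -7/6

no solution

Row-reduce:
R1 ← R1 / (-5/3).
R2 ← R2 + 5/3·R1.
R3 ← R3 − 4/5·R1.
R4 ← R4 − 1/3·R1.
R5 ← R5 − 4/3·R1.
R2 ← R2 / (-3/4).
R1 ← R1 − 3/10·R2.
R3 ← R3 + 31/25·R2.
R4 ← R4 + 21/10·R2.
R5 ← R5 + 9/10·R2.
R3 ← R3 / (344/45).
R1 ← R1 + 7/3·R3.
R2 ← R2 − 46/9·R3.
R4 ← R4 − 10·R3.
R5 ← R5 − 20/3·R3.
R4 ← R4 / (-827/860).
R1 ← R1 − 21/344·R4.
R2 ← R2 + 803/860·R4.
R3 ← R3 + 987/1720·R4.
R5 ← R5 + 827/1290·R4.
Row 5 reduces to 0 = -4/3, a contradiction. The system is inconsistent.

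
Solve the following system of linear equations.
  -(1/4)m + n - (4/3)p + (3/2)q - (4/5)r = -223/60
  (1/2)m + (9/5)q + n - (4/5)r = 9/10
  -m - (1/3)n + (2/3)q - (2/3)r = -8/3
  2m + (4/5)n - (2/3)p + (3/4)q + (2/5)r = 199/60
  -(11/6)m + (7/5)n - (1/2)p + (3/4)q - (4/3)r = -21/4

m = 3, n = 0, p = 2, q = -1, r = -3/2

Row-reduce the augmented matrix:
R1 ← R1 / (-1/4).
R2 ← R2 − 1/2·R1.
R3 ← R3 + 1·R1.
R4 ← R4 − 2·R1.
R5 ← R5 + 11/6·R1.
R2 ← R2 / (3).
R1 ← R1 + 4·R2.
R3 ← R3 + 13/3·R2.
R4 ← R4 − 44/5·R2.
R5 ← R5 + 89/15·R2.
R3 ← R3 / (40/27).
R1 ← R1 − 16/9·R3.
R2 ← R2 + 8/9·R3.
R4 ← R4 + 158/45·R3.
R5 ← R5 − 1081/270·R3.
R4 ← R4 / (1231/500).
R1 ← R1 + 38/25·R4.
R2 ← R2 − 64/25·R4.
R3 ← R3 − 27/25·R4.
R5 ← R5 + 7621/1500·R4.
R5 ← R5 / (-16187/147720).
R1 ← R1 − 488/1231·R5.
R2 ← R2 + 174/1231·R5.
R3 ← R3 + 2853/24620·R5.
R4 ← R4 + 586/1231·R5.
Reading off the reduced rows gives m = 3, n = 0, p = 2, q = -1, r = -3/2.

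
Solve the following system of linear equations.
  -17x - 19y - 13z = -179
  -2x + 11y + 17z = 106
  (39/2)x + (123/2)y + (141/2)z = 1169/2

Row-reduce:
R1 ← R1 / (-17).
R2 ← R2 + 2·R1.
R3 ← R3 − 39/2·R1.
R2 ← R2 / (225/17).
R1 ← R1 − 19/17·R2.
R3 ← R3 − 675/17·R2.
Row 3 reduces to 0 = -2, a contradiction. The system is inconsistent.

no solution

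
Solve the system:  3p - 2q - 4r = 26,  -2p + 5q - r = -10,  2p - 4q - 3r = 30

Row-reduce the augmented matrix:
R1 ← R1 / (3).
R2 ← R2 + 2·R1.
R3 ← R3 − 2·R1.
R2 ← R2 / (11/3).
R1 ← R1 + 2/3·R2.
R3 ← R3 + 8/3·R2.
R3 ← R3 / (-3).
R1 ← R1 + 2·R3.
R2 ← R2 + 1·R3.
Reading off the reduced rows gives p = -2, q = -4, r = -6.

p = -2, q = -4, r = -6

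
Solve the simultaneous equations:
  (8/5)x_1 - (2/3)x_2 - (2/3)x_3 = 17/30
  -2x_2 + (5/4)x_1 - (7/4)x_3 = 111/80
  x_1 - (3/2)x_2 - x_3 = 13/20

x_1 = 0, x_2 = 2/5, x_3 = -5/4

Row-reduce the augmented matrix:
R1 ← R1 / (8/5).
R2 ← R2 − 5/4·R1.
R3 ← R3 − 1·R1.
R2 ← R2 / (-71/48).
R1 ← R1 + 5/12·R2.
R3 ← R3 + 13/12·R2.
R3 ← R3 / (45/142).
R1 ← R1 + 5/71·R3.
R2 ← R2 − 59/71·R3.
Reading off the reduced rows gives x_1 = 0, x_2 = 2/5, x_3 = -5/4.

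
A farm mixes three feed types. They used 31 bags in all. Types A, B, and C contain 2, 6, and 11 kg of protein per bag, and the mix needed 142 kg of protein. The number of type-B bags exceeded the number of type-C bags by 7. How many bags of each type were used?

type-A bags: 16, type-B bags: 11, type-C bags: 4

Let a = type-A bags, b = type-B bags, c = type-C bags.
  c + b + a = 31
  2a + 6b + 11c = 142
  b - c = 7
Row-reduce the augmented matrix:
R2 ← R2 − 2·R1.
R2 ← R2 / (4).
R1 ← R1 − 1·R2.
R3 ← R3 − 1·R2.
R3 ← R3 / (-13/4).
R1 ← R1 + 5/4·R3.
R2 ← R2 − 9/4·R3.
Reading off the reduced rows gives a = 16, b = 11, c = 4.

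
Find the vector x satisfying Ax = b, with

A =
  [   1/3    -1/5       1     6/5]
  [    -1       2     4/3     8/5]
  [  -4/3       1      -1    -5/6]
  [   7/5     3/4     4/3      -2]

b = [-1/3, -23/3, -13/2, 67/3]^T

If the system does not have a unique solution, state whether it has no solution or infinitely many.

Row-reduce the augmented matrix:
R1 ← R1 / (1/3).
R2 ← R2 + 1·R1.
R3 ← R3 + 4/3·R1.
R4 ← R4 − 7/5·R1.
R2 ← R2 / (7/5).
R1 ← R1 + 3/5·R2.
R3 ← R3 − 1/5·R2.
R4 ← R4 − 159/100·R2.
R3 ← R3 / (50/21).
R1 ← R1 − 34/7·R3.
R2 ← R2 − 65/21·R3.
R4 ← R4 + 3271/420·R3.
R4 ← R4 / (-72019/30000).
R1 ← R1 + 187/250·R4.
R2 ← R2 + 143/300·R4.
R3 ← R3 − 677/500·R4.
Reading off the reduced rows gives x_1 = 5, x_2 = 0, x_3 = 4, x_4 = -5.

x_1 = 5, x_2 = 0, x_3 = 4, x_4 = -5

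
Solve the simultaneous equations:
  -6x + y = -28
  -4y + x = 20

From equation 1: y = -28 + 6·x.
Substitute into equation 2 and solve: x = 4.
Then y = -4.

x = 4, y = -4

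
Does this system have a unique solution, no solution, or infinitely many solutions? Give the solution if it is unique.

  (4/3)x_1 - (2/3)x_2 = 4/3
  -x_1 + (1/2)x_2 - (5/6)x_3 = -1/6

Row-reduce:
R1 ← R1 / (4/3).
R2 ← R2 + 1·R1.
R2 ← R2 / (-5/6).
Rank is 2 with 3 unknowns, leaving x_2 free.

infinitely many solutions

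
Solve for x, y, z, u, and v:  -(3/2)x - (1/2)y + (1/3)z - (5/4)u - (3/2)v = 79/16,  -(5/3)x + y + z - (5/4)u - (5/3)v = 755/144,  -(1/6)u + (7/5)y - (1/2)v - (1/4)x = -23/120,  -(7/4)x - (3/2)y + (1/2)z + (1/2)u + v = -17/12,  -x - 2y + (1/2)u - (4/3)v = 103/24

x = 2/3, y = -1, z = 9/4, u = -3/4, v = -5/2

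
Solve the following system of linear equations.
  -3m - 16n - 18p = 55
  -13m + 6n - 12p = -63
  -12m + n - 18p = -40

Row-reduce the augmented matrix:
R1 ← R1 / (-3).
R2 ← R2 + 13·R1.
R3 ← R3 + 12·R1.
R2 ← R2 / (226/3).
R1 ← R1 − 16/3·R2.
R3 ← R3 − 65·R2.
R3 ← R3 / (-333/113).
R1 ← R1 − 150/113·R3.
R2 ← R2 − 99/113·R3.
Reading off the reduced rows gives m = 3, n = -4, p = 0.

m = 3, n = -4, p = 0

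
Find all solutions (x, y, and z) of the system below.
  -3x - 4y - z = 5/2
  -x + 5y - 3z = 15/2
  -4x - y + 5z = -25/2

x = 0, y = 0, z = -5/2

Row-reduce the augmented matrix:
R1 ← R1 / (-3).
R2 ← R2 + 1·R1.
R3 ← R3 + 4·R1.
R2 ← R2 / (19/3).
R1 ← R1 − 4/3·R2.
R3 ← R3 − 13/3·R2.
R3 ← R3 / (155/19).
R1 ← R1 − 17/19·R3.
R2 ← R2 + 8/19·R3.
Reading off the reduced rows gives x = 0, y = 0, z = -5/2.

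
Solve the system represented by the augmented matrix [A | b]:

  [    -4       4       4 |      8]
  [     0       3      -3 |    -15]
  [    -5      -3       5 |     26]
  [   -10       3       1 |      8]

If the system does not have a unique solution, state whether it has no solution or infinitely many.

no solution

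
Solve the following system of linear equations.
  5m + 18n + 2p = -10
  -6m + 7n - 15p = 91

infinitely many solutions

Row-reduce:
R1 ← R1 / (5).
R2 ← R2 + 6·R1.
R2 ← R2 / (143/5).
R1 ← R1 − 18/5·R2.
Rank is 2 with 3 unknowns, leaving p free.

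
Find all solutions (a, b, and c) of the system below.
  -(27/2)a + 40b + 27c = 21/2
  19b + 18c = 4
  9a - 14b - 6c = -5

Row-reduce:
R1 ← R1 / (-27/2).
R3 ← R3 − 9·R1.
R2 ← R2 / (19).
R1 ← R1 + 80/27·R2.
R3 ← R3 − 38/3·R2.
Row 3 reduces to 0 = -2/3, a contradiction. The system is inconsistent.

no solution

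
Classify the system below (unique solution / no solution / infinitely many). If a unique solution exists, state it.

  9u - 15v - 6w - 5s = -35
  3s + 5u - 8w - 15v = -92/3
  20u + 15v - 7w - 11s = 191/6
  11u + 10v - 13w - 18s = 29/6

u = 2/3, v = 11/5, w = 1/2, s = 1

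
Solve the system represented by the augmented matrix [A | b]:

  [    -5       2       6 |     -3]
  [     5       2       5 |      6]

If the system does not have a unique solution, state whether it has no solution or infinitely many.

infinitely many solutions

Row-reduce:
R1 ← R1 / (-5).
R2 ← R2 − 5·R1.
R2 ← R2 / (4).
R1 ← R1 + 2/5·R2.
Rank is 2 with 3 unknowns, leaving x_3 free.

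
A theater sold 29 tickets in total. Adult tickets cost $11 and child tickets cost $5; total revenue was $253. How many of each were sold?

Let a = adult tickets, c = child tickets.
  c + a = 29
  11a + 5c = 253
From equation 1: a = 29 − c.
Substitute into equation 2 and solve: c = 11.
Then a = 18.

adult tickets: 18, child tickets: 11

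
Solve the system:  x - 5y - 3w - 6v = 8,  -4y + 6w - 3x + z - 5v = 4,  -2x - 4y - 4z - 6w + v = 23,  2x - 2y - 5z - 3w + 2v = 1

infinitely many solutions

Row-reduce:
R2 ← R2 + 3·R1.
R3 ← R3 + 2·R1.
R4 ← R4 − 2·R1.
R2 ← R2 / (-19).
R1 ← R1 + 5·R2.
R3 ← R3 + 14·R2.
R4 ← R4 − 8·R2.
R3 ← R3 / (-90/19).
R1 ← R1 + 5/19·R3.
R2 ← R2 + 1/19·R3.
R4 ← R4 + 87/19·R3.
R4 ← R4 / (56/5).
R1 ← R1 + 5/3·R4.
R2 ← R2 − 4/15·R4.
R3 ← R3 − 31/15·R4.
Rank is 4 with 5 unknowns, leaving v free.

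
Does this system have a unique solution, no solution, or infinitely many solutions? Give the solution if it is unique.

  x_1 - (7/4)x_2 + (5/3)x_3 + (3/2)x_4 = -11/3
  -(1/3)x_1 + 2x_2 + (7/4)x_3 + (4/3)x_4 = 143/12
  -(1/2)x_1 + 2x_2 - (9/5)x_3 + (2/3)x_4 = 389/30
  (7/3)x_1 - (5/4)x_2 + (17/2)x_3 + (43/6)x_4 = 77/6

Row-reduce:
R2 ← R2 + 1/3·R1.
R3 ← R3 + 1/2·R1.
R4 ← R4 − 7/3·R1.
R2 ← R2 / (17/12).
R1 ← R1 + 7/4·R2.
R3 ← R3 − 9/8·R2.
R4 ← R4 − 17/6·R2.
R3 ← R3 / (-5707/2040).
R1 ← R1 − 307/68·R3.
R2 ← R2 − 83/51·R3.
Rank is 3 with 4 unknowns, leaving x_4 free.

infinitely many solutions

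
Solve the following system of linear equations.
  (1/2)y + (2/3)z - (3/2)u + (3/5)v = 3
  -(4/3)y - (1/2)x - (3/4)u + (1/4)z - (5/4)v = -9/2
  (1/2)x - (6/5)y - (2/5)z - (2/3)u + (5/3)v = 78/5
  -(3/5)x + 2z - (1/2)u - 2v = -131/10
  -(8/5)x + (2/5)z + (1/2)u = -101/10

x = 6, y = -3, z = 0, u = -1, v = 5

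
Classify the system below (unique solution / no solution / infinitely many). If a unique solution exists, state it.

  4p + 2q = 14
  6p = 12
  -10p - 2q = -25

Row-reduce:
R1 ← R1 / (4).
R2 ← R2 − 6·R1.
R3 ← R3 + 10·R1.
R2 ← R2 / (-3).
R1 ← R1 − 1/2·R2.
R3 ← R3 − 3·R2.
Row 3 reduces to 0 = 1, a contradiction. The system is inconsistent.

no solution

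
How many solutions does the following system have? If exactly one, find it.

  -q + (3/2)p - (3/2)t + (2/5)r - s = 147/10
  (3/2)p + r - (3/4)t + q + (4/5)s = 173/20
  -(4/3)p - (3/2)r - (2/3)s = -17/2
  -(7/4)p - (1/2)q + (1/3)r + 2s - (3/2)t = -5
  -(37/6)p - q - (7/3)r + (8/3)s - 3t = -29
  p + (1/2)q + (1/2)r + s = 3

Row-reduce:
R1 ← R1 / (3/2).
R2 ← R2 − 3/2·R1.
R3 ← R3 + 4/3·R1.
R4 ← R4 + 7/4·R1.
R5 ← R5 + 37/6·R1.
R6 ← R6 − 1·R1.
R2 ← R2 / (2).
R1 ← R1 + 2/3·R2.
R3 ← R3 + 8/9·R2.
R4 ← R4 + 5/3·R2.
R5 ← R5 + 46/9·R2.
R6 ← R6 − 7/6·R2.
R3 ← R3 / (-79/90).
R1 ← R1 − 7/15·R3.
R2 ← R2 − 3/10·R3.
R4 ← R4 − 13/10·R3.
R5 ← R5 − 38/45·R3.
R6 ← R6 + 7/60·R3.
R4 ← R4 / (1439/1185).
R1 ← R1 + 37/79·R4.
R2 ← R2 − 507/790·R4.
R3 ← R3 − 68/79·R4.
R5 ← R5 − 2878/1185·R4.
R6 ← R6 − 1133/1580·R4.
Swap R5 and R6.
R5 ← R5 / (143673/46048).
R1 ← R1 + 32985/11512·R5.
R2 ← R2 − 50727/23024·R5.
R3 ← R3 − 11655/2878·R5.
R4 ← R4 + 38925/11512·R5.
Row 6 reduces to 0 = -2, a contradiction. The system is inconsistent.

no solution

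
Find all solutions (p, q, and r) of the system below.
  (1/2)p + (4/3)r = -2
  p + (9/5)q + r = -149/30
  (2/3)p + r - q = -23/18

p = -8/3, q = -1, r = -1/2

Row-reduce the augmented matrix:
R1 ← R1 / (1/2).
R2 ← R2 − 1·R1.
R3 ← R3 − 2/3·R1.
R2 ← R2 / (9/5).
R3 ← R3 + 1·R2.
R3 ← R3 / (-46/27).
R1 ← R1 − 8/3·R3.
R2 ← R2 + 25/27·R3.
Reading off the reduced rows gives p = -8/3, q = -1, r = -1/2.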